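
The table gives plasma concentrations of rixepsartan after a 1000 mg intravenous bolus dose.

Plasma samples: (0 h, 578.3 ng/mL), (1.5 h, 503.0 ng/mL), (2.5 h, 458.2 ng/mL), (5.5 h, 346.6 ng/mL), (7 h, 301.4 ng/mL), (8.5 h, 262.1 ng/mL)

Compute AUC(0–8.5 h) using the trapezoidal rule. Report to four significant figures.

AUC = 3407 ng/mL·h

Trapezoidal AUC_0→8.5:
  [0→1.5]: (578.3+503.0)/2 × 1.5 = 810.975
  [1.5→2.5]: (503.0+458.2)/2 × 1 = 480.6
  [2.5→5.5]: (458.2+346.6)/2 × 3 = 1207.2
  [5.5→7]: (346.6+301.4)/2 × 1.5 = 486.0
  [7→8.5]: (301.4+262.1)/2 × 1.5 = 422.625
  Sum = 3407.4 ng/mL·h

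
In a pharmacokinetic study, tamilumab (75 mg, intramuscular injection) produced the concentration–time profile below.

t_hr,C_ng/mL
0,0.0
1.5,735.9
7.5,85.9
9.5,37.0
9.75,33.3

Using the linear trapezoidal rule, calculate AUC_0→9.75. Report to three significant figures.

AUC = 3150 ng/mL·hr

Trapezoidal AUC_0→9.75:
  [0→1.5]: (0.0+735.9)/2 × 1.5 = 551.925
  [1.5→7.5]: (735.9+85.9)/2 × 6 = 2465.4
  [7.5→9.5]: (85.9+37.0)/2 × 2 = 122.9
  [9.5→9.75]: (37.0+33.3)/2 × 0.25 = 8.7875
  Sum = 3149.0125 ng/mL·hr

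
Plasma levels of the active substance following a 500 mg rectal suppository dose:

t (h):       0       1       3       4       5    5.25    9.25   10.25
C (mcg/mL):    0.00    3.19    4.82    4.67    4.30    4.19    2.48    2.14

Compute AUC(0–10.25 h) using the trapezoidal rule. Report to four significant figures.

Trapezoidal AUC_0→10.25:
  [0→1]: (0.00+3.19)/2 × 1 = 1.595
  [1→3]: (3.19+4.82)/2 × 2 = 8.01
  [3→4]: (4.82+4.67)/2 × 1 = 4.745
  [4→5]: (4.67+4.30)/2 × 1 = 4.485
  [5→5.25]: (4.30+4.19)/2 × 0.25 = 1.06125
  [5.25→9.25]: (4.19+2.48)/2 × 4 = 13.34
  [9.25→10.25]: (2.48+2.14)/2 × 1 = 2.31
  Sum = 35.54625 mcg/mL·h

AUC = 35.55 mcg/mL·h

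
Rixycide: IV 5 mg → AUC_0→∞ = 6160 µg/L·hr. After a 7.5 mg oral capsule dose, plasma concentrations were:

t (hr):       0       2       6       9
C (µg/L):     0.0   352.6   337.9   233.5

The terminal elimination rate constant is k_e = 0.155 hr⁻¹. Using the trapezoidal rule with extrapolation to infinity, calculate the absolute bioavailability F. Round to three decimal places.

Trapezoidal AUC_0→9 (oral capsule):
  [0→2]: (0.0+352.6)/2 × 2 = 352.6
  [2→6]: (352.6+337.9)/2 × 4 = 1381.0
  [6→9]: (337.9+233.5)/2 × 3 = 857.1
  Sum = 2590.7 µg/L·hr
Tail: C_last/k_e = 233.5/0.155 = 1506.452
AUC_0→∞ (oral capsule) = 2590.7 + 1506.452 = 4097.152 µg/L·hr
F = (AUC_ev/D_ev)/(AUC_iv/D_iv) = (4097.152/7.5)/(6160/5) = 546.287/1232 = 0.4434

F = 0.443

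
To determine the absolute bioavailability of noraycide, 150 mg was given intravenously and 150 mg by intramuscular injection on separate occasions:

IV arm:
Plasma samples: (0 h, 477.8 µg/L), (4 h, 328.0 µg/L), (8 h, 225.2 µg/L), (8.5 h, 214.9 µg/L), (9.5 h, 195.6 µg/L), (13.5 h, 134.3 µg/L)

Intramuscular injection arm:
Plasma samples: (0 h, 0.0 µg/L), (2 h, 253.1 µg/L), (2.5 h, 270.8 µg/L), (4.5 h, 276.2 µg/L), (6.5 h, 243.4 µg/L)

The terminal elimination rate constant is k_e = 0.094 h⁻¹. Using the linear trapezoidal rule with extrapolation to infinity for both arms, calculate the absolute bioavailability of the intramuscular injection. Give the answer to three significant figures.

Trapezoidal AUC_0→13.5 (IV):
  [0→4]: (477.8+328.0)/2 × 4 = 1611.6
  [4→8]: (328.0+225.2)/2 × 4 = 1106.4
  [8→8.5]: (225.2+214.9)/2 × 0.5 = 110.025
  [8.5→9.5]: (214.9+195.6)/2 × 1 = 205.25
  [9.5→13.5]: (195.6+134.3)/2 × 4 = 659.8
  Sum = 3693.075 µg/L·h
IV tail: 134.3/0.094 = 1428.723; AUC_iv,0→∞ = 3693.075 + 1428.723 = 5121.798 µg/L·h
Trapezoidal AUC_0→6.5 (intramuscular injection):
  [0→2]: (0.0+253.1)/2 × 2 = 253.1
  [2→2.5]: (253.1+270.8)/2 × 0.5 = 130.975
  [2.5→4.5]: (270.8+276.2)/2 × 2 = 547.0
  [4.5→6.5]: (276.2+243.4)/2 × 2 = 519.6
  Sum = 1450.675 µg/L·h
intramuscular injection tail: 243.4/0.094 = 2589.362; AUC_ev,0→∞ = 1450.675 + 2589.362 = 4040.037 µg/L·h
F = (AUC_ev/D_ev)/(AUC_iv/D_iv) = (4040.037/150)/(5121.798/150) = 26.93358/34.14532 = 0.7888

F = 0.789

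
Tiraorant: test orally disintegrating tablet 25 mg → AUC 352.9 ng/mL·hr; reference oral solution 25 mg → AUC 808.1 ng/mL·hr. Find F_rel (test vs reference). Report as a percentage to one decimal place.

F_rel = 43.7%

F_rel = (AUC_test/D_test) / (AUC_ref/D_ref)
      = (352.9/25) / (808.1/25)
      = 14.116 / 32.324 = 0.4367 = 43.67%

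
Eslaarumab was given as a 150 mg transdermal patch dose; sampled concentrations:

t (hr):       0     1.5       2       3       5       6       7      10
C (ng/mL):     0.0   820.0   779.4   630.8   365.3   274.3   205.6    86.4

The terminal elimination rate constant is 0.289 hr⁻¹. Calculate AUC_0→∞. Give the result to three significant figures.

Trapezoidal AUC_0→10:
  [0→1.5]: (0.0+820.0)/2 × 1.5 = 615.0
  [1.5→2]: (820.0+779.4)/2 × 0.5 = 399.85
  [2→3]: (779.4+630.8)/2 × 1 = 705.1
  [3→5]: (630.8+365.3)/2 × 2 = 996.1
  [5→6]: (365.3+274.3)/2 × 1 = 319.8
  [6→7]: (274.3+205.6)/2 × 1 = 239.95
  [7→10]: (205.6+86.4)/2 × 3 = 438.0
  Sum = 3713.8 ng/mL·hr
Extrapolated tail: C_last / k_e = 86.4 / 0.289 = 298.962
AUC_0→∞ = 3713.8 + 298.962 = 4012.762 ng/mL·hr

AUC = 4010 ng/mL·hr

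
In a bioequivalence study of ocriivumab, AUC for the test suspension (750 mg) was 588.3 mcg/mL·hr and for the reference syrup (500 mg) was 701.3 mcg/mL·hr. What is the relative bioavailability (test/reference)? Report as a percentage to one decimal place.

F_rel = 55.9%

F_rel = (AUC_test/D_test) / (AUC_ref/D_ref)
      = (588.3/750) / (701.3/500)
      = 0.7844 / 1.4026 = 0.5592 = 55.92%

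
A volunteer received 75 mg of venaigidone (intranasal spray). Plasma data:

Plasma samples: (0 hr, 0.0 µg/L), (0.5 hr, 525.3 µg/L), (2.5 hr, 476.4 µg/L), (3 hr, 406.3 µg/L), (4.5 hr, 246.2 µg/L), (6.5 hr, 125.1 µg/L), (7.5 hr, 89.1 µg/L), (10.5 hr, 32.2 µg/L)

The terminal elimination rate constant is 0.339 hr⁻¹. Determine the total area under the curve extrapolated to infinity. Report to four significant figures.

AUC = 2598 µg/L·hr

Trapezoidal AUC_0→10.5:
  [0→0.5]: (0.0+525.3)/2 × 0.5 = 131.325
  [0.5→2.5]: (525.3+476.4)/2 × 2 = 1001.7
  [2.5→3]: (476.4+406.3)/2 × 0.5 = 220.675
  [3→4.5]: (406.3+246.2)/2 × 1.5 = 489.375
  [4.5→6.5]: (246.2+125.1)/2 × 2 = 371.3
  [6.5→7.5]: (125.1+89.1)/2 × 1 = 107.1
  [7.5→10.5]: (89.1+32.2)/2 × 3 = 181.95
  Sum = 2503.425 µg/L·hr
Extrapolated tail: C_last / k_e = 32.2 / 0.339 = 94.985
AUC_0→∞ = 2503.425 + 94.985 = 2598.41 µg/L·hr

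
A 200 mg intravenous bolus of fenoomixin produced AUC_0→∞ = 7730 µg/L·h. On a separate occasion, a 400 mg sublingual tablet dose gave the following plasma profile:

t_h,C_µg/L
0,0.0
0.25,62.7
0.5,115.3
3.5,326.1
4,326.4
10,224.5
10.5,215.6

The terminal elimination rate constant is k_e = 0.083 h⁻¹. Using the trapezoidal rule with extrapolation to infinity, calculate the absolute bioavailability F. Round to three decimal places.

Trapezoidal AUC_0→10.5 (sublingual tablet):
  [0→0.25]: (0.0+62.7)/2 × 0.25 = 7.8375
  [0.25→0.5]: (62.7+115.3)/2 × 0.25 = 22.25
  [0.5→3.5]: (115.3+326.1)/2 × 3 = 662.1
  [3.5→4]: (326.1+326.4)/2 × 0.5 = 163.125
  [4→10]: (326.4+224.5)/2 × 6 = 1652.7
  [10→10.5]: (224.5+215.6)/2 × 0.5 = 110.025
  Sum = 2618.0375 µg/L·h
Tail: C_last/k_e = 215.6/0.083 = 2597.590
AUC_0→∞ (sublingual tablet) = 2618.0375 + 2597.590 = 5215.6275 µg/L·h
F = (AUC_ev/D_ev)/(AUC_iv/D_iv) = (5215.6275/400)/(7730/200) = 13.0391/38.65 = 0.3374

F = 0.337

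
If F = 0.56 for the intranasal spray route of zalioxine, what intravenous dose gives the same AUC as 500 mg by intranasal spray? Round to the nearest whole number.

D_iv = 280 mg

Systemic exposure from an extravascular dose = F × D_ev, so the equivalent IV dose is F × D_ev.
D_iv = F × D_ev = 0.56 × 500 = 280 mg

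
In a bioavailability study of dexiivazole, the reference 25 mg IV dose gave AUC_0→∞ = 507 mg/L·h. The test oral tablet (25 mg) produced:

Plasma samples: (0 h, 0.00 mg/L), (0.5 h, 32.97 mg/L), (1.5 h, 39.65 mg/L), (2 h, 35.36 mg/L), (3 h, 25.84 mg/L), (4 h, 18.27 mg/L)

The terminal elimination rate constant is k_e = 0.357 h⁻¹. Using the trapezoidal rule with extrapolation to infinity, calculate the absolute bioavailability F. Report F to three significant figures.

F = 0.330

Trapezoidal AUC_0→4 (oral tablet):
  [0→0.5]: (0.00+32.97)/2 × 0.5 = 8.2425
  [0.5→1.5]: (32.97+39.65)/2 × 1 = 36.31
  [1.5→2]: (39.65+35.36)/2 × 0.5 = 18.7525
  [2→3]: (35.36+25.84)/2 × 1 = 30.6
  [3→4]: (25.84+18.27)/2 × 1 = 22.055
  Sum = 115.96 mg/L·h
Tail: C_last/k_e = 18.27/0.357 = 51.176
AUC_0→∞ (oral tablet) = 115.96 + 51.176 = 167.136 mg/L·h
F = (AUC_ev/D_ev)/(AUC_iv/D_iv) = (167.136/25)/(507/25) = 6.68544/20.28 = 0.3297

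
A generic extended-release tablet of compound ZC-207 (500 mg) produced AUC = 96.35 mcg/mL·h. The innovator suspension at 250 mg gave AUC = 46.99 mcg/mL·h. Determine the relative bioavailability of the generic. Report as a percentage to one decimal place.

F_rel = (AUC_test/D_test) / (AUC_ref/D_ref)
      = (96.35/500) / (46.99/250)
      = 0.1927 / 0.18796 = 1.0252 = 102.52%

F_rel = 102.5%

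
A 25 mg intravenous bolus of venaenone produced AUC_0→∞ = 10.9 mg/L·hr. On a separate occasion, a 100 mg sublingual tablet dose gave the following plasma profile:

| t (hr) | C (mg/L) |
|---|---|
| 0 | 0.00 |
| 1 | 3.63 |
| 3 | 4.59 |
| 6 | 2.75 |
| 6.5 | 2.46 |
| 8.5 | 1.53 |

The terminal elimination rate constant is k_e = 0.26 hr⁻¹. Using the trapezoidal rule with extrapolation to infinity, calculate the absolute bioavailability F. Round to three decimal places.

F = 0.739

Trapezoidal AUC_0→8.5 (sublingual tablet):
  [0→1]: (0.00+3.63)/2 × 1 = 1.815
  [1→3]: (3.63+4.59)/2 × 2 = 8.22
  [3→6]: (4.59+2.75)/2 × 3 = 11.01
  [6→6.5]: (2.75+2.46)/2 × 0.5 = 1.3025
  [6.5→8.5]: (2.46+1.53)/2 × 2 = 3.99
  Sum = 26.3375 mg/L·hr
Tail: C_last/k_e = 1.53/0.26 = 5.885
AUC_0→∞ (sublingual tablet) = 26.3375 + 5.885 = 32.2225 mg/L·hr
F = (AUC_ev/D_ev)/(AUC_iv/D_iv) = (32.2225/100)/(10.9/25) = 0.322225/0.436 = 0.7390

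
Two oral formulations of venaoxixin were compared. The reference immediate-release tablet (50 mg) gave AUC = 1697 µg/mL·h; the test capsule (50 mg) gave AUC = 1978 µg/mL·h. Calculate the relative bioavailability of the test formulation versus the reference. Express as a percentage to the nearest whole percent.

F_rel = (AUC_test/D_test) / (AUC_ref/D_ref)
      = (1978/50) / (1697/50)
      = 39.56 / 33.94 = 1.1656 = 116.56%

F_rel = 117%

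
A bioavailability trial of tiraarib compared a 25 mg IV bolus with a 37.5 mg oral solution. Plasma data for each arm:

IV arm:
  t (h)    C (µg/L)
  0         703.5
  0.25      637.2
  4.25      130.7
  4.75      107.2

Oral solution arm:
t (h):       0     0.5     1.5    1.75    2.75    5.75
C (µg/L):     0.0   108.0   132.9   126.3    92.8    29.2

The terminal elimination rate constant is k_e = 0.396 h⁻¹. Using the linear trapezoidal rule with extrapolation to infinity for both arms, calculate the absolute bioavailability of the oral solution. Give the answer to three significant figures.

Trapezoidal AUC_0→4.75 (IV):
  [0→0.25]: (703.5+637.2)/2 × 0.25 = 167.5875
  [0.25→4.25]: (637.2+130.7)/2 × 4 = 1535.8
  [4.25→4.75]: (130.7+107.2)/2 × 0.5 = 59.475
  Sum = 1762.8625 µg/L·h
IV tail: 107.2/0.396 = 270.707; AUC_iv,0→∞ = 1762.8625 + 270.707 = 2033.5695 µg/L·h
Trapezoidal AUC_0→5.75 (oral solution):
  [0→0.5]: (0.0+108.0)/2 × 0.5 = 27.0
  [0.5→1.5]: (108.0+132.9)/2 × 1 = 120.45
  [1.5→1.75]: (132.9+126.3)/2 × 0.25 = 32.4
  [1.75→2.75]: (126.3+92.8)/2 × 1 = 109.55
  [2.75→5.75]: (92.8+29.2)/2 × 3 = 183.0
  Sum = 472.4 µg/L·h
oral solution tail: 29.2/0.396 = 73.737; AUC_ev,0→∞ = 472.4 + 73.737 = 546.137 µg/L·h
F = (AUC_ev/D_ev)/(AUC_iv/D_iv) = (546.137/37.5)/(2033.5695/25) = 14.5637/81.34278 = 0.1790

F = 0.179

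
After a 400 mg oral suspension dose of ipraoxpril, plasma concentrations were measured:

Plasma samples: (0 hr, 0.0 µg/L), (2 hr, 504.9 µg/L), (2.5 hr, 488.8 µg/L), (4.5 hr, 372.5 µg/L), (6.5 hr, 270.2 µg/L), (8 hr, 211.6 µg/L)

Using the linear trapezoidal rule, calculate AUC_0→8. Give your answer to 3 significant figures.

AUC = 2620 µg/L·hr

Trapezoidal AUC_0→8:
  [0→2]: (0.0+504.9)/2 × 2 = 504.9
  [2→2.5]: (504.9+488.8)/2 × 0.5 = 248.425
  [2.5→4.5]: (488.8+372.5)/2 × 2 = 861.3
  [4.5→6.5]: (372.5+270.2)/2 × 2 = 642.7
  [6.5→8]: (270.2+211.6)/2 × 1.5 = 361.35
  Sum = 2618.675 µg/L·hr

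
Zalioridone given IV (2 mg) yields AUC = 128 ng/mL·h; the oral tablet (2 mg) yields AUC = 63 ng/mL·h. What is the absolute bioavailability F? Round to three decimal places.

F = 0.492

F = (AUC_ev / D_ev) / (AUC_iv / D_iv)
  = (63/2) / (128/2)
  = 31.5 / 64 = 0.4922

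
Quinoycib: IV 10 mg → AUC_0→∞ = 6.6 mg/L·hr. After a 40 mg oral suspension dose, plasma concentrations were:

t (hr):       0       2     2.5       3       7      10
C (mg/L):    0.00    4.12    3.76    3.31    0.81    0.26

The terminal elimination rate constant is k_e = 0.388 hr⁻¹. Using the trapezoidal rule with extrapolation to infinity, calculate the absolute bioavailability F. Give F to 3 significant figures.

F = 0.696

Trapezoidal AUC_0→10 (oral suspension):
  [0→2]: (0.00+4.12)/2 × 2 = 4.12
  [2→2.5]: (4.12+3.76)/2 × 0.5 = 1.97
  [2.5→3]: (3.76+3.31)/2 × 0.5 = 1.7675
  [3→7]: (3.31+0.81)/2 × 4 = 8.24
  [7→10]: (0.81+0.26)/2 × 3 = 1.605
  Sum = 17.7025 mg/L·hr
Tail: C_last/k_e = 0.26/0.388 = 0.670
AUC_0→∞ (oral suspension) = 17.7025 + 0.670 = 18.3725 mg/L·hr
F = (AUC_ev/D_ev)/(AUC_iv/D_iv) = (18.3725/40)/(6.6/10) = 0.4593125/0.66 = 0.6959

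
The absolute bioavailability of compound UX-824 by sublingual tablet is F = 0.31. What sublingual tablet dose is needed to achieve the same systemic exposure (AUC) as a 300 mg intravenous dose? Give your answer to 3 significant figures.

D_sublingual = 968 mg

For equal systemic exposure: F × D_ev = D_iv
D_ev = D_iv / F = 300 / 0.31 = 967.742 mg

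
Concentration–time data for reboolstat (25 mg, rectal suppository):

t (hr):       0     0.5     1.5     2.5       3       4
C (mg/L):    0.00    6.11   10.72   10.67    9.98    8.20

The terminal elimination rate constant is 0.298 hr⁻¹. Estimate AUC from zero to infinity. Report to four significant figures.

AUC = 62.41 mg/L·hr

Trapezoidal AUC_0→4:
  [0→0.5]: (0.00+6.11)/2 × 0.5 = 1.5275
  [0.5→1.5]: (6.11+10.72)/2 × 1 = 8.415
  [1.5→2.5]: (10.72+10.67)/2 × 1 = 10.695
  [2.5→3]: (10.67+9.98)/2 × 0.5 = 5.1625
  [3→4]: (9.98+8.20)/2 × 1 = 9.09
  Sum = 34.89 mg/L·hr
Extrapolated tail: C_last / k_e = 8.20 / 0.298 = 27.517
AUC_0→∞ = 34.89 + 27.517 = 62.407 mg/L·hr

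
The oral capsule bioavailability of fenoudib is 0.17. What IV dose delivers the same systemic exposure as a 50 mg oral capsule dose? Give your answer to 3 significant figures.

Systemic exposure from an extravascular dose = F × D_ev, so the equivalent IV dose is F × D_ev.
D_iv = F × D_ev = 0.17 × 50 = 8.5 mg

D_iv = 8.50 mg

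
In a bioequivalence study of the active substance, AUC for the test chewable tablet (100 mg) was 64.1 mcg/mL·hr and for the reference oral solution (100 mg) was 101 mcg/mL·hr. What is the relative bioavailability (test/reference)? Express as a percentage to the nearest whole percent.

F_rel = (AUC_test/D_test) / (AUC_ref/D_ref)
      = (64.1/100) / (101/100)
      = 0.641 / 1.01 = 0.6347 = 63.47%

F_rel = 63%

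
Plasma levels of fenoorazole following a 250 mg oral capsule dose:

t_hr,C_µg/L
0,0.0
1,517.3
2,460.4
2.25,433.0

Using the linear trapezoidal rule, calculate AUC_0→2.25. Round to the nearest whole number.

Trapezoidal AUC_0→2.25:
  [0→1]: (0.0+517.3)/2 × 1 = 258.65
  [1→2]: (517.3+460.4)/2 × 1 = 488.85
  [2→2.25]: (460.4+433.0)/2 × 0.25 = 111.675
  Sum = 859.175 µg/L·hr

AUC = 859 µg/L·hr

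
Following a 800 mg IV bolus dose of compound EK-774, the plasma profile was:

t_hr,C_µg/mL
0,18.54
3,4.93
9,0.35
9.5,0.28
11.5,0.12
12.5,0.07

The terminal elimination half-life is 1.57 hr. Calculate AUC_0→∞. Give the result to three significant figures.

AUC = 51.9 µg/mL·hr

Trapezoidal AUC_0→12.5:
  [0→3]: (18.54+4.93)/2 × 3 = 35.205
  [3→9]: (4.93+0.35)/2 × 6 = 15.84
  [9→9.5]: (0.35+0.28)/2 × 0.5 = 0.1575
  [9.5→11.5]: (0.28+0.12)/2 × 2 = 0.4
  [11.5→12.5]: (0.12+0.07)/2 × 1 = 0.095
  Sum = 51.6975 µg/mL·hr
k_e = ln2 / t½ = 0.693147 / 1.57 = 0.4415 hr^-1
Extrapolated tail: C_last / k_e = 0.07 / 0.4415 = 0.159
AUC_0→∞ = 51.6975 + 0.159 = 51.8565 µg/mL·hr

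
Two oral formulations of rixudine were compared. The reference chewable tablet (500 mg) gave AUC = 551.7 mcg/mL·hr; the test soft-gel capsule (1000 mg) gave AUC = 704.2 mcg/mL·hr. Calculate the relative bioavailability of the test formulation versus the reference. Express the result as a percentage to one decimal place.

F_rel = 63.8%

F_rel = (AUC_test/D_test) / (AUC_ref/D_ref)
      = (704.2/1000) / (551.7/500)
      = 0.7042 / 1.1034 = 0.6382 = 63.82%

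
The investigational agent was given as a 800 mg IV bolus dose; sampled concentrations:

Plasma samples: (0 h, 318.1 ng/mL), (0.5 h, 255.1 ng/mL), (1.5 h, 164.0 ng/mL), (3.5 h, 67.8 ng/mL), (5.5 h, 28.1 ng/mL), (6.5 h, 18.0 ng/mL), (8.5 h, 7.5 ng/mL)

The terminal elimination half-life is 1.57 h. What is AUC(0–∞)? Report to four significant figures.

Trapezoidal AUC_0→8.5:
  [0→0.5]: (318.1+255.1)/2 × 0.5 = 143.3
  [0.5→1.5]: (255.1+164.0)/2 × 1 = 209.55
  [1.5→3.5]: (164.0+67.8)/2 × 2 = 231.8
  [3.5→5.5]: (67.8+28.1)/2 × 2 = 95.9
  [5.5→6.5]: (28.1+18.0)/2 × 1 = 23.05
  [6.5→8.5]: (18.0+7.5)/2 × 2 = 25.5
  Sum = 729.1 ng/mL·h
k_e = ln2 / t½ = 0.693147 / 1.57 = 0.4415 h^-1
Extrapolated tail: C_last / k_e = 7.5 / 0.4415 = 16.988
AUC_0→∞ = 729.1 + 16.988 = 746.088 ng/mL·h

AUC = 746.1 ng/mL·h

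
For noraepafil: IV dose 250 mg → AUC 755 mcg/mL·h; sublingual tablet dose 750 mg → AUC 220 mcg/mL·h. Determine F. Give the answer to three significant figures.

F = (AUC_ev / D_ev) / (AUC_iv / D_iv)
  = (220/750) / (755/250)
  = 0.293333 / 3.02 = 0.0971

F = 0.0971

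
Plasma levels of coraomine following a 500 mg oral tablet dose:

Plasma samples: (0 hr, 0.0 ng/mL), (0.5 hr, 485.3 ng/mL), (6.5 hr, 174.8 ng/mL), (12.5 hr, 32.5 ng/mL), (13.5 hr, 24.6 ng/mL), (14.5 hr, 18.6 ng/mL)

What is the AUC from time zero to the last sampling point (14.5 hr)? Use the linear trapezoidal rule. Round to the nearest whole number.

AUC = 2774 ng/mL·hr

Trapezoidal AUC_0→14.5:
  [0→0.5]: (0.0+485.3)/2 × 0.5 = 121.325
  [0.5→6.5]: (485.3+174.8)/2 × 6 = 1980.3
  [6.5→12.5]: (174.8+32.5)/2 × 6 = 621.9
  [12.5→13.5]: (32.5+24.6)/2 × 1 = 28.55
  [13.5→14.5]: (24.6+18.6)/2 × 1 = 21.6
  Sum = 2773.675 ng/mL·hr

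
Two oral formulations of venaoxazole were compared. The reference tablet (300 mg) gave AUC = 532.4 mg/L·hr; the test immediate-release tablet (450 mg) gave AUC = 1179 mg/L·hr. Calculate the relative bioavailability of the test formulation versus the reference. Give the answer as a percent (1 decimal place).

F_rel = (AUC_test/D_test) / (AUC_ref/D_ref)
      = (1179/450) / (532.4/300)
      = 2.62 / 1.77467 = 1.4763 = 147.63%

F_rel = 147.6%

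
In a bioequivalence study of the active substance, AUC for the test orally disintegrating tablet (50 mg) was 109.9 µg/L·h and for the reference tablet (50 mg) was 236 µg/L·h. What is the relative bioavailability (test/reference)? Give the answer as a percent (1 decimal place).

F_rel = (AUC_test/D_test) / (AUC_ref/D_ref)
      = (109.9/50) / (236/50)
      = 2.198 / 4.72 = 0.4657 = 46.57%

F_rel = 46.6%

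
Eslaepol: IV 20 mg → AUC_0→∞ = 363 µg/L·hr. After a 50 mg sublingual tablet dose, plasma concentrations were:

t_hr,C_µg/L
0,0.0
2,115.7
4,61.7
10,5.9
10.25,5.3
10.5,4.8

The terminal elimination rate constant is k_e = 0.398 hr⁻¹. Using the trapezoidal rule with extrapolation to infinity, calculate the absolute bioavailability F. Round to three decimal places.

Trapezoidal AUC_0→10.5 (sublingual tablet):
  [0→2]: (0.0+115.7)/2 × 2 = 115.7
  [2→4]: (115.7+61.7)/2 × 2 = 177.4
  [4→10]: (61.7+5.9)/2 × 6 = 202.8
  [10→10.25]: (5.9+5.3)/2 × 0.25 = 1.4
  [10.25→10.5]: (5.3+4.8)/2 × 0.25 = 1.2625
  Sum = 498.5625 µg/L·hr
Tail: C_last/k_e = 4.8/0.398 = 12.060
AUC_0→∞ (sublingual tablet) = 498.5625 + 12.060 = 510.6225 µg/L·hr
F = (AUC_ev/D_ev)/(AUC_iv/D_iv) = (510.6225/50)/(363/20) = 10.21245/18.15 = 0.5627

F = 0.563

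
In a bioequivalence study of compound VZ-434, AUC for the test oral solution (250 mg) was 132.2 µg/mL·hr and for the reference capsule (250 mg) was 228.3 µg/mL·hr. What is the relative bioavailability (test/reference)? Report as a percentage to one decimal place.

F_rel = (AUC_test/D_test) / (AUC_ref/D_ref)
      = (132.2/250) / (228.3/250)
      = 0.5288 / 0.9132 = 0.5791 = 57.91%

F_rel = 57.9%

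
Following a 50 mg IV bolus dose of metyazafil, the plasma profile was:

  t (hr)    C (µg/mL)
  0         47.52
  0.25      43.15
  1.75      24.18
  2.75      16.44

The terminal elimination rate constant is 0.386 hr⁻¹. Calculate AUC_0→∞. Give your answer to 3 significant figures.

Trapezoidal AUC_0→2.75:
  [0→0.25]: (47.52+43.15)/2 × 0.25 = 11.33375
  [0.25→1.75]: (43.15+24.18)/2 × 1.5 = 50.4975
  [1.75→2.75]: (24.18+16.44)/2 × 1 = 20.31
  Sum = 82.14125 µg/mL·hr
Extrapolated tail: C_last / k_e = 16.44 / 0.386 = 42.591
AUC_0→∞ = 82.14125 + 42.591 = 124.73225 µg/mL·hr

AUC = 125 µg/mL·hr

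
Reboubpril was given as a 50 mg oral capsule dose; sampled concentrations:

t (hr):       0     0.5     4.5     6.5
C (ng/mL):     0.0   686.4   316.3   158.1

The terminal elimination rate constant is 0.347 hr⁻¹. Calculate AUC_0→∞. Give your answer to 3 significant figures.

Trapezoidal AUC_0→6.5:
  [0→0.5]: (0.0+686.4)/2 × 0.5 = 171.6
  [0.5→4.5]: (686.4+316.3)/2 × 4 = 2005.4
  [4.5→6.5]: (316.3+158.1)/2 × 2 = 474.4
  Sum = 2651.4 ng/mL·hr
Extrapolated tail: C_last / k_e = 158.1 / 0.347 = 455.620
AUC_0→∞ = 2651.4 + 455.620 = 3107.02 ng/mL·hr

AUC = 3110 ng/mL·hr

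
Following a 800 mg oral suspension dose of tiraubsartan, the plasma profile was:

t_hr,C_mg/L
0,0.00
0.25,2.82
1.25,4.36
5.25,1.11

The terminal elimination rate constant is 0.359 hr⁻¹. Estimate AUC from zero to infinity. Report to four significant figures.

AUC = 17.97 mg/L·hr

Trapezoidal AUC_0→5.25:
  [0→0.25]: (0.00+2.82)/2 × 0.25 = 0.3525
  [0.25→1.25]: (2.82+4.36)/2 × 1 = 3.59
  [1.25→5.25]: (4.36+1.11)/2 × 4 = 10.94
  Sum = 14.8825 mg/L·hr
Extrapolated tail: C_last / k_e = 1.11 / 0.359 = 3.092
AUC_0→∞ = 14.8825 + 3.092 = 17.9745 mg/L·hr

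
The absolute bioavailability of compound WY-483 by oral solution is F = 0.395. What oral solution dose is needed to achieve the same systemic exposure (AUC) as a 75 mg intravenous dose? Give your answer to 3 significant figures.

For equal systemic exposure: F × D_ev = D_iv
D_ev = D_iv / F = 75 / 0.395 = 189.873 mg

D_oral = 190 mg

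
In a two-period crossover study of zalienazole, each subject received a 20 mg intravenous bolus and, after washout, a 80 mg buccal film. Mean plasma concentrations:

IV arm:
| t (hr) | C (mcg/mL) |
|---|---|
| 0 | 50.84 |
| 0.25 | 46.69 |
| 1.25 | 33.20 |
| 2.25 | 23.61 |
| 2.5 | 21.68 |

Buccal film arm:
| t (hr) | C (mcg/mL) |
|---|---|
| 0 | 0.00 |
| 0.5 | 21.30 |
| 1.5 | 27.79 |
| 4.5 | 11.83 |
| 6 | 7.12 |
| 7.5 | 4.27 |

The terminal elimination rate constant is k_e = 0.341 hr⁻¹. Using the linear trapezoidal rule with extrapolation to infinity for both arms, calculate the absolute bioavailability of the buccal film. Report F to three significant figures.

Trapezoidal AUC_0→2.5 (IV):
  [0→0.25]: (50.84+46.69)/2 × 0.25 = 12.19125
  [0.25→1.25]: (46.69+33.20)/2 × 1 = 39.945
  [1.25→2.25]: (33.20+23.61)/2 × 1 = 28.405
  [2.25→2.5]: (23.61+21.68)/2 × 0.25 = 5.66125
  Sum = 86.2025 mcg/mL·hr
IV tail: 21.68/0.341 = 63.578; AUC_iv,0→∞ = 86.2025 + 63.578 = 149.7805 mcg/mL·hr
Trapezoidal AUC_0→7.5 (buccal film):
  [0→0.5]: (0.00+21.30)/2 × 0.5 = 5.325
  [0.5→1.5]: (21.30+27.79)/2 × 1 = 24.545
  [1.5→4.5]: (27.79+11.83)/2 × 3 = 59.43
  [4.5→6]: (11.83+7.12)/2 × 1.5 = 14.2125
  [6→7.5]: (7.12+4.27)/2 × 1.5 = 8.5425
  Sum = 112.055 mcg/mL·hr
buccal film tail: 4.27/0.341 = 12.522; AUC_ev,0→∞ = 112.055 + 12.522 = 124.577 mcg/mL·hr
F = (AUC_ev/D_ev)/(AUC_iv/D_iv) = (124.577/80)/(149.7805/20) = 1.5572125/7.489025 = 0.2079

F = 0.208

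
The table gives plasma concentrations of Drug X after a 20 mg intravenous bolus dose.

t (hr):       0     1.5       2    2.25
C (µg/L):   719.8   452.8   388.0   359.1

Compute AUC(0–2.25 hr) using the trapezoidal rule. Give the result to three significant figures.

AUC = 1180 µg/L·hr

Trapezoidal AUC_0→2.25:
  [0→1.5]: (719.8+452.8)/2 × 1.5 = 879.45
  [1.5→2]: (452.8+388.0)/2 × 0.5 = 210.2
  [2→2.25]: (388.0+359.1)/2 × 0.25 = 93.3875
  Sum = 1183.0375 µg/L·hr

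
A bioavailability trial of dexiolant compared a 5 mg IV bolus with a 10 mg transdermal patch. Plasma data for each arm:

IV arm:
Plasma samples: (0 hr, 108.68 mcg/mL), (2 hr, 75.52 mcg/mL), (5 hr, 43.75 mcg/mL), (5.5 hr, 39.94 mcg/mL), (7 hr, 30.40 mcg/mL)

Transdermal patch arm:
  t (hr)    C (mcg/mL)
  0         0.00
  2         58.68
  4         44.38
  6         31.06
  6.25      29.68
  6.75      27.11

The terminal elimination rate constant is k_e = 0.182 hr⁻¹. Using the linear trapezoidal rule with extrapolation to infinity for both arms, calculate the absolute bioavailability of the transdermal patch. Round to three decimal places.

Trapezoidal AUC_0→7 (IV):
  [0→2]: (108.68+75.52)/2 × 2 = 184.2
  [2→5]: (75.52+43.75)/2 × 3 = 178.905
  [5→5.5]: (43.75+39.94)/2 × 0.5 = 20.9225
  [5.5→7]: (39.94+30.40)/2 × 1.5 = 52.755
  Sum = 436.7825 mcg/mL·hr
IV tail: 30.40/0.182 = 167.033; AUC_iv,0→∞ = 436.7825 + 167.033 = 603.8155 mcg/mL·hr
Trapezoidal AUC_0→6.75 (transdermal patch):
  [0→2]: (0.00+58.68)/2 × 2 = 58.68
  [2→4]: (58.68+44.38)/2 × 2 = 103.06
  [4→6]: (44.38+31.06)/2 × 2 = 75.44
  [6→6.25]: (31.06+29.68)/2 × 0.25 = 7.5925
  [6.25→6.75]: (29.68+27.11)/2 × 0.5 = 14.1975
  Sum = 258.97 mcg/mL·hr
transdermal patch tail: 27.11/0.182 = 148.956; AUC_ev,0→∞ = 258.97 + 148.956 = 407.926 mcg/mL·hr
F = (AUC_ev/D_ev)/(AUC_iv/D_iv) = (407.926/10)/(603.8155/5) = 40.7926/120.7631 = 0.3378

F = 0.338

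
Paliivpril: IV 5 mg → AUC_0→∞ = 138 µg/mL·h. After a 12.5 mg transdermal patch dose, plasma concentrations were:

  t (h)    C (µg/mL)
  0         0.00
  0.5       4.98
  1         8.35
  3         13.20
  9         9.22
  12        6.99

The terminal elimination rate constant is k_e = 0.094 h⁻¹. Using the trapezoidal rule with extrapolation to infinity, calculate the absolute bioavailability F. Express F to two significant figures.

Trapezoidal AUC_0→12 (transdermal patch):
  [0→0.5]: (0.00+4.98)/2 × 0.5 = 1.245
  [0.5→1]: (4.98+8.35)/2 × 0.5 = 3.3325
  [1→3]: (8.35+13.20)/2 × 2 = 21.55
  [3→9]: (13.20+9.22)/2 × 6 = 67.26
  [9→12]: (9.22+6.99)/2 × 3 = 24.315
  Sum = 117.7025 µg/mL·h
Tail: C_last/k_e = 6.99/0.094 = 74.362
AUC_0→∞ (transdermal patch) = 117.7025 + 74.362 = 192.0645 µg/mL·h
F = (AUC_ev/D_ev)/(AUC_iv/D_iv) = (192.0645/12.5)/(138/5) = 15.36516/27.6 = 0.5567

F = 0.56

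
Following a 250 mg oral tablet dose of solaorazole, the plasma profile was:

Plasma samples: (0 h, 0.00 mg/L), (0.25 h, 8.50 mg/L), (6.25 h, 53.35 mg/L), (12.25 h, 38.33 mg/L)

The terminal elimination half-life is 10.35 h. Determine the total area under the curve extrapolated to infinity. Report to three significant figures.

Trapezoidal AUC_0→12.25:
  [0→0.25]: (0.00+8.50)/2 × 0.25 = 1.0625
  [0.25→6.25]: (8.50+53.35)/2 × 6 = 185.55
  [6.25→12.25]: (53.35+38.33)/2 × 6 = 275.04
  Sum = 461.6525 mg/L·h
k_e = ln2 / t½ = 0.693147 / 10.35 = 0.0670 h^-1
Extrapolated tail: C_last / k_e = 38.33 / 0.067 = 572.090
AUC_0→∞ = 461.6525 + 572.090 = 1033.7425 mg/L·h

AUC = 1030 mg/L·h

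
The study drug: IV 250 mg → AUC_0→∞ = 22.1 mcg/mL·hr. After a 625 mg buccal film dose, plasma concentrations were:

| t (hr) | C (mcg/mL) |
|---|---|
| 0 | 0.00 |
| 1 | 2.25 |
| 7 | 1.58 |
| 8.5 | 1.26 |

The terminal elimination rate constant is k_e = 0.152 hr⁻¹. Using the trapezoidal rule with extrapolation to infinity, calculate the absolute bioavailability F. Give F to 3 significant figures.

Trapezoidal AUC_0→8.5 (buccal film):
  [0→1]: (0.00+2.25)/2 × 1 = 1.125
  [1→7]: (2.25+1.58)/2 × 6 = 11.49
  [7→8.5]: (1.58+1.26)/2 × 1.5 = 2.13
  Sum = 14.745 mcg/mL·hr
Tail: C_last/k_e = 1.26/0.152 = 8.289
AUC_0→∞ (buccal film) = 14.745 + 8.289 = 23.034 mcg/mL·hr
F = (AUC_ev/D_ev)/(AUC_iv/D_iv) = (23.034/625)/(22.1/250) = 0.0368544/0.0884 = 0.4169

F = 0.417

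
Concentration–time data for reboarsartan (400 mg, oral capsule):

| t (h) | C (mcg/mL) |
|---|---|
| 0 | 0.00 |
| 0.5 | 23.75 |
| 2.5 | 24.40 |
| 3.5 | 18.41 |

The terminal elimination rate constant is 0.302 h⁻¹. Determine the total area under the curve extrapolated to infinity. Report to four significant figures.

Trapezoidal AUC_0→3.5:
  [0→0.5]: (0.00+23.75)/2 × 0.5 = 5.9375
  [0.5→2.5]: (23.75+24.40)/2 × 2 = 48.15
  [2.5→3.5]: (24.40+18.41)/2 × 1 = 21.405
  Sum = 75.4925 mcg/mL·h
Extrapolated tail: C_last / k_e = 18.41 / 0.302 = 60.960
AUC_0→∞ = 75.4925 + 60.960 = 136.4525 mcg/mL·h

AUC = 136.5 mcg/mL·h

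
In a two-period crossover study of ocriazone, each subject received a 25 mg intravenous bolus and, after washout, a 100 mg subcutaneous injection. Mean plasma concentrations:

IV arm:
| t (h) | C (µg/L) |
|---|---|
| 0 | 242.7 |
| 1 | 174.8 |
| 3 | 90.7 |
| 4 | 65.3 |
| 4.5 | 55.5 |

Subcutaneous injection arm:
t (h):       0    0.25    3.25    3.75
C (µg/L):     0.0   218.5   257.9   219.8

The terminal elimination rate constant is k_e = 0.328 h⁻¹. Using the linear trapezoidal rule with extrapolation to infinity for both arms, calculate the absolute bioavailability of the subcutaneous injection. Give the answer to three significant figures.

Trapezoidal AUC_0→4.5 (IV):
  [0→1]: (242.7+174.8)/2 × 1 = 208.75
  [1→3]: (174.8+90.7)/2 × 2 = 265.5
  [3→4]: (90.7+65.3)/2 × 1 = 78.0
  [4→4.5]: (65.3+55.5)/2 × 0.5 = 30.2
  Sum = 582.45 µg/L·h
IV tail: 55.5/0.328 = 169.207; AUC_iv,0→∞ = 582.45 + 169.207 = 751.657 µg/L·h
Trapezoidal AUC_0→3.75 (subcutaneous injection):
  [0→0.25]: (0.0+218.5)/2 × 0.25 = 27.3125
  [0.25→3.25]: (218.5+257.9)/2 × 3 = 714.6
  [3.25→3.75]: (257.9+219.8)/2 × 0.5 = 119.425
  Sum = 861.3375 µg/L·h
subcutaneous injection tail: 219.8/0.328 = 670.122; AUC_ev,0→∞ = 861.3375 + 670.122 = 1531.4595 µg/L·h
F = (AUC_ev/D_ev)/(AUC_iv/D_iv) = (1531.4595/100)/(751.657/25) = 15.314595/30.06628 = 0.5094

F = 0.509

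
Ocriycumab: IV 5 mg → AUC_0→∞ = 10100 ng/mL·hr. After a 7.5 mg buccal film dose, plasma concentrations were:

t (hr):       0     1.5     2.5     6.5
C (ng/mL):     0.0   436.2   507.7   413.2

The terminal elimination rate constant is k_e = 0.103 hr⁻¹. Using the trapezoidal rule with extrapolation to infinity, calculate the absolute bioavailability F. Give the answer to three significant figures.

F = 0.439

Trapezoidal AUC_0→6.5 (buccal film):
  [0→1.5]: (0.0+436.2)/2 × 1.5 = 327.15
  [1.5→2.5]: (436.2+507.7)/2 × 1 = 471.95
  [2.5→6.5]: (507.7+413.2)/2 × 4 = 1841.8
  Sum = 2640.9 ng/mL·hr
Tail: C_last/k_e = 413.2/0.103 = 4011.650
AUC_0→∞ (buccal film) = 2640.9 + 4011.650 = 6652.55 ng/mL·hr
F = (AUC_ev/D_ev)/(AUC_iv/D_iv) = (6652.55/7.5)/(10100/5) = 887.007/2020 = 0.4391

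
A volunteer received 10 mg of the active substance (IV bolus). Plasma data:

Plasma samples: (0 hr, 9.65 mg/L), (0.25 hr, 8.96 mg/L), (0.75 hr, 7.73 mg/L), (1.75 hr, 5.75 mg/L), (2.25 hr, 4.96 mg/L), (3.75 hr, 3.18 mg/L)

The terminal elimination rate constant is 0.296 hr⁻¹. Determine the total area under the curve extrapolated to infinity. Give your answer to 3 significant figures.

Trapezoidal AUC_0→3.75:
  [0→0.25]: (9.65+8.96)/2 × 0.25 = 2.32625
  [0.25→0.75]: (8.96+7.73)/2 × 0.5 = 4.1725
  [0.75→1.75]: (7.73+5.75)/2 × 1 = 6.74
  [1.75→2.25]: (5.75+4.96)/2 × 0.5 = 2.6775
  [2.25→3.75]: (4.96+3.18)/2 × 1.5 = 6.105
  Sum = 22.02125 mg/L·hr
Extrapolated tail: C_last / k_e = 3.18 / 0.296 = 10.743
AUC_0→∞ = 22.02125 + 10.743 = 32.76425 mg/L·hr

AUC = 32.8 mg/L·hr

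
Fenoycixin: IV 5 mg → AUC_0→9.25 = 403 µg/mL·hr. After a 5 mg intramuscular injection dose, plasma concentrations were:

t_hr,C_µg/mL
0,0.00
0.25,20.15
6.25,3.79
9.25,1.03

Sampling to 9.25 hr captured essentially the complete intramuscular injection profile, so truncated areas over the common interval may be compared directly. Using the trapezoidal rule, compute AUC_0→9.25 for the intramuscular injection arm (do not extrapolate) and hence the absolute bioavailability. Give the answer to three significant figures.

Trapezoidal AUC_0→9.25 (intramuscular injection):
  [0→0.25]: (0.00+20.15)/2 × 0.25 = 2.51875
  [0.25→6.25]: (20.15+3.79)/2 × 6 = 71.82
  [6.25→9.25]: (3.79+1.03)/2 × 3 = 7.23
  Sum = 81.56875 µg/mL·hr
F = (AUC_ev/D_ev)/(AUC_iv/D_iv) = (81.56875/5)/(403/5) = 16.31375/80.6 = 0.2024

F = 0.202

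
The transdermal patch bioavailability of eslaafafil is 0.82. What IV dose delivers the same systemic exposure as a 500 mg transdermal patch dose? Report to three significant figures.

Systemic exposure from an extravascular dose = F × D_ev, so the equivalent IV dose is F × D_ev.
D_iv = F × D_ev = 0.82 × 500 = 410 mg

D_iv = 410 mg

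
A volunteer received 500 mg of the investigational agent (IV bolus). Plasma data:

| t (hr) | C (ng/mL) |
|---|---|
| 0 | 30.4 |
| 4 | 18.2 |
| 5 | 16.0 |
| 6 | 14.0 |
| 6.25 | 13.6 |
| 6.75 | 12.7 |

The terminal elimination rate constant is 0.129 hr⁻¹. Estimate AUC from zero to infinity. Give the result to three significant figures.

AUC = 238 ng/mL·hr

Trapezoidal AUC_0→6.75:
  [0→4]: (30.4+18.2)/2 × 4 = 97.2
  [4→5]: (18.2+16.0)/2 × 1 = 17.1
  [5→6]: (16.0+14.0)/2 × 1 = 15.0
  [6→6.25]: (14.0+13.6)/2 × 0.25 = 3.45
  [6.25→6.75]: (13.6+12.7)/2 × 0.5 = 6.575
  Sum = 139.325 ng/mL·hr
Extrapolated tail: C_last / k_e = 12.7 / 0.129 = 98.450
AUC_0→∞ = 139.325 + 98.450 = 237.775 ng/mL·hr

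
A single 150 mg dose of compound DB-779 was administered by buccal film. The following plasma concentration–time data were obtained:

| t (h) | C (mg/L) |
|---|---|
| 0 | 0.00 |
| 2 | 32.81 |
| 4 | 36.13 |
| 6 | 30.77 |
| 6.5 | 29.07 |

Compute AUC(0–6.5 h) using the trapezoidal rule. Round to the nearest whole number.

Trapezoidal AUC_0→6.5:
  [0→2]: (0.00+32.81)/2 × 2 = 32.81
  [2→4]: (32.81+36.13)/2 × 2 = 68.94
  [4→6]: (36.13+30.77)/2 × 2 = 66.9
  [6→6.5]: (30.77+29.07)/2 × 0.5 = 14.96
  Sum = 183.61 mg/L·h

AUC = 184 mg/L·h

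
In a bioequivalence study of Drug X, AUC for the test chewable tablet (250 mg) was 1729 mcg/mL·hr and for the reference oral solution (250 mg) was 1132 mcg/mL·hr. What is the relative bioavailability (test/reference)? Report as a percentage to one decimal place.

F_rel = 152.7%

F_rel = (AUC_test/D_test) / (AUC_ref/D_ref)
      = (1729/250) / (1132/250)
      = 6.916 / 4.528 = 1.5274 = 152.74%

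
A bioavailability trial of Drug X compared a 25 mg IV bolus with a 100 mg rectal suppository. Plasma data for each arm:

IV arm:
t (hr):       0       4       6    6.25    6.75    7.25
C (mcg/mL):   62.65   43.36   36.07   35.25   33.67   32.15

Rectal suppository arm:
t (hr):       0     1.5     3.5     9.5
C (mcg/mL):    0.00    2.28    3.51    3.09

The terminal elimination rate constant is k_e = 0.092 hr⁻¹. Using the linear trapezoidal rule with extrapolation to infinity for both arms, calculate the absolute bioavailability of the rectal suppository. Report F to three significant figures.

Trapezoidal AUC_0→7.25 (IV):
  [0→4]: (62.65+43.36)/2 × 4 = 212.02
  [4→6]: (43.36+36.07)/2 × 2 = 79.43
  [6→6.25]: (36.07+35.25)/2 × 0.25 = 8.915
  [6.25→6.75]: (35.25+33.67)/2 × 0.5 = 17.23
  [6.75→7.25]: (33.67+32.15)/2 × 0.5 = 16.455
  Sum = 334.05 mcg/mL·hr
IV tail: 32.15/0.092 = 349.457; AUC_iv,0→∞ = 334.05 + 349.457 = 683.507 mcg/mL·hr
Trapezoidal AUC_0→9.5 (rectal suppository):
  [0→1.5]: (0.00+2.28)/2 × 1.5 = 1.71
  [1.5→3.5]: (2.28+3.51)/2 × 2 = 5.79
  [3.5→9.5]: (3.51+3.09)/2 × 6 = 19.8
  Sum = 27.3 mcg/mL·hr
rectal suppository tail: 3.09/0.092 = 33.587; AUC_ev,0→∞ = 27.3 + 33.587 = 60.887 mcg/mL·hr
F = (AUC_ev/D_ev)/(AUC_iv/D_iv) = (60.887/100)/(683.507/25) = 0.60887/27.34028 = 0.0223

F = 0.0223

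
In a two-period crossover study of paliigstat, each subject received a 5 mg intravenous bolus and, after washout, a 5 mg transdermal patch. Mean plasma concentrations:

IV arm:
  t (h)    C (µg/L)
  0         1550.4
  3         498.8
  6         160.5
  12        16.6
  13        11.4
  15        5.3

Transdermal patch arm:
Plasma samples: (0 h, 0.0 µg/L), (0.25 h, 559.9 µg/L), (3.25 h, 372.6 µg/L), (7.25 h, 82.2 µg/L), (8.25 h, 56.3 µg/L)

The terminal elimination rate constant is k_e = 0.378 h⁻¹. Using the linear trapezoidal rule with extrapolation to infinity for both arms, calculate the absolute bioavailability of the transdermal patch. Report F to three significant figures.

Trapezoidal AUC_0→15 (IV):
  [0→3]: (1550.4+498.8)/2 × 3 = 3073.8
  [3→6]: (498.8+160.5)/2 × 3 = 988.95
  [6→12]: (160.5+16.6)/2 × 6 = 531.3
  [12→13]: (16.6+11.4)/2 × 1 = 14.0
  [13→15]: (11.4+5.3)/2 × 2 = 16.7
  Sum = 4624.75 µg/L·h
IV tail: 5.3/0.378 = 14.021; AUC_iv,0→∞ = 4624.75 + 14.021 = 4638.771 µg/L·h
Trapezoidal AUC_0→8.25 (transdermal patch):
  [0→0.25]: (0.0+559.9)/2 × 0.25 = 69.9875
  [0.25→3.25]: (559.9+372.6)/2 × 3 = 1398.75
  [3.25→7.25]: (372.6+82.2)/2 × 4 = 909.6
  [7.25→8.25]: (82.2+56.3)/2 × 1 = 69.25
  Sum = 2447.5875 µg/L·h
transdermal patch tail: 56.3/0.378 = 148.942; AUC_ev,0→∞ = 2447.5875 + 148.942 = 2596.5295 µg/L·h
F = (AUC_ev/D_ev)/(AUC_iv/D_iv) = (2596.5295/5)/(4638.771/5) = 519.3059/927.7542 = 0.5597

F = 0.560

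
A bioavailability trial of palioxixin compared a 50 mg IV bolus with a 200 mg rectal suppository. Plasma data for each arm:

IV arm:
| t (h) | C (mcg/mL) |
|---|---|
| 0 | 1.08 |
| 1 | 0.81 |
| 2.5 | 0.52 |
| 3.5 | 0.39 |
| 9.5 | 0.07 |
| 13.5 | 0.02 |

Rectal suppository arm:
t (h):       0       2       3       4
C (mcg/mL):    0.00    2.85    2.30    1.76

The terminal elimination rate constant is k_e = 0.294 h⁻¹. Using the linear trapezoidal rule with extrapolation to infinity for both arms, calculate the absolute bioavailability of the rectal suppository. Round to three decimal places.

F = 0.835

Trapezoidal AUC_0→13.5 (IV):
  [0→1]: (1.08+0.81)/2 × 1 = 0.945
  [1→2.5]: (0.81+0.52)/2 × 1.5 = 0.9975
  [2.5→3.5]: (0.52+0.39)/2 × 1 = 0.455
  [3.5→9.5]: (0.39+0.07)/2 × 6 = 1.38
  [9.5→13.5]: (0.07+0.02)/2 × 4 = 0.18
  Sum = 3.9575 mcg/mL·h
IV tail: 0.02/0.294 = 0.068; AUC_iv,0→∞ = 3.9575 + 0.068 = 4.0255 mcg/mL·h
Trapezoidal AUC_0→4 (rectal suppository):
  [0→2]: (0.00+2.85)/2 × 2 = 2.85
  [2→3]: (2.85+2.30)/2 × 1 = 2.575
  [3→4]: (2.30+1.76)/2 × 1 = 2.03
  Sum = 7.455 mcg/mL·h
rectal suppository tail: 1.76/0.294 = 5.986; AUC_ev,0→∞ = 7.455 + 5.986 = 13.441 mcg/mL·h
F = (AUC_ev/D_ev)/(AUC_iv/D_iv) = (13.441/200)/(4.0255/50) = 0.067205/0.08051 = 0.8347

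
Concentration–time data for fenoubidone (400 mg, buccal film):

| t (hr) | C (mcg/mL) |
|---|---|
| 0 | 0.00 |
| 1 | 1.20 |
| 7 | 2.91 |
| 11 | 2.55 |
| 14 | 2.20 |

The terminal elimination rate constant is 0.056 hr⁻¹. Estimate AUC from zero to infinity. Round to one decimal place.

Trapezoidal AUC_0→14:
  [0→1]: (0.00+1.20)/2 × 1 = 0.6
  [1→7]: (1.20+2.91)/2 × 6 = 12.33
  [7→11]: (2.91+2.55)/2 × 4 = 10.92
  [11→14]: (2.55+2.20)/2 × 3 = 7.125
  Sum = 30.975 mcg/mL·hr
Extrapolated tail: C_last / k_e = 2.20 / 0.056 = 39.286
AUC_0→∞ = 30.975 + 39.286 = 70.261 mcg/mL·hr

AUC = 70.3 mcg/mL·hr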